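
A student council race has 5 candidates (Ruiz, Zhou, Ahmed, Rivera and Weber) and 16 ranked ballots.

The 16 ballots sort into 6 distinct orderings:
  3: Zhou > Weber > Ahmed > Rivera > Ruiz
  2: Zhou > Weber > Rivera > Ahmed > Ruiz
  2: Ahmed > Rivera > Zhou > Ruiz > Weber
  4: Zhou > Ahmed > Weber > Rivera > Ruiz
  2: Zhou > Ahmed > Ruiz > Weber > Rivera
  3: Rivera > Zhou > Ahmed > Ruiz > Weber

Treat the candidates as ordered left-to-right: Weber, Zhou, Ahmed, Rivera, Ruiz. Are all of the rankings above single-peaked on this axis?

no

Axis positions: Weber=1, Zhou=2, Ahmed=3, Rivera=4, Ruiz=5.
Bloc 1 (peak Zhou at position 2): ranking walks positions 2-1-3-4-5, expanding outward from the peak — single-peaked.
Bloc 2: ranking walks positions 2-1-4-3-5; Rivera is ranked above Ahmed even though Ahmed lies between Rivera and the peak Zhou on the axis — preferences dip and rise again. Not single-peaked.
Bloc 3 (peak Ahmed at position 3): ranking walks positions 3-4-2-5-1, expanding outward from the peak — single-peaked.
Bloc 4 (peak Zhou at position 2): ranking walks positions 2-3-1-4-5, expanding outward from the peak — single-peaked.
Bloc 5: ranking walks positions 2-3-5-1-4; Ruiz is ranked above Rivera even though Rivera lies between Ruiz and the peak Zhou on the axis — preferences dip and rise again. Not single-peaked.
Bloc 6: ranking walks positions 4-2-3-5-1; Zhou is ranked above Ahmed even though Ahmed lies between Zhou and the peak Rivera on the axis — preferences dip and rise again. Not single-peaked.
Bloc 2 violates single-peakedness, so the profile is not single-peaked on this axis.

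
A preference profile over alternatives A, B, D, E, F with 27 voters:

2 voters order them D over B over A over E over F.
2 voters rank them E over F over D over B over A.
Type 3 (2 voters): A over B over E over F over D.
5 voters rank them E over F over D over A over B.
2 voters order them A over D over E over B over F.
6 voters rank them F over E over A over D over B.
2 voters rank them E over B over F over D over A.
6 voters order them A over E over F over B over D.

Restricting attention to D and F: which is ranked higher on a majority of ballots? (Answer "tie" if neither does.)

Ballots ranking D above F: 2 + 2 = 4.
Ballots ranking F above D: 27 − 4 = 23.
F wins the head-to-head 23–4.

F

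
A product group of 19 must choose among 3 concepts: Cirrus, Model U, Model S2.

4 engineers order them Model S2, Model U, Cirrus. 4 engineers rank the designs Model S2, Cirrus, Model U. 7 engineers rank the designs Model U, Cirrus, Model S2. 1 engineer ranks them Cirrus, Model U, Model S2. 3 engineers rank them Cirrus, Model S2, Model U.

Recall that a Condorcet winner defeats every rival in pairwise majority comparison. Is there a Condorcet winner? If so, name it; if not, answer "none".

none

Head-to-head results (19 engineers):
Cirrus vs Model U: Model U wins 11–8.
Cirrus–Model S2: Cirrus 11–8.
Model U–Model S2: Model S2 11–8.
No design is unbeaten: Cirrus loses to Model U; Model U loses to Model S2; Model S2 loses to Cirrus. In particular Cirrus > Model S2 > Model U > Cirrus is a majority cycle — no Condorcet winner exists.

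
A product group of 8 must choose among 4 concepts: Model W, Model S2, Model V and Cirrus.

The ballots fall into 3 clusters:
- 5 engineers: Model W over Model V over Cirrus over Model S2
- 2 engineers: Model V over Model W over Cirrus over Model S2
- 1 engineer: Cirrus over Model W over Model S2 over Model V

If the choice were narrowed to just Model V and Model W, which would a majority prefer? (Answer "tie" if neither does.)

Ballots ranking Model V above Model W: 2.
Ballots ranking Model W above Model V: 8 − 2 = 6.
Model W wins the head-to-head 6–2.

Model W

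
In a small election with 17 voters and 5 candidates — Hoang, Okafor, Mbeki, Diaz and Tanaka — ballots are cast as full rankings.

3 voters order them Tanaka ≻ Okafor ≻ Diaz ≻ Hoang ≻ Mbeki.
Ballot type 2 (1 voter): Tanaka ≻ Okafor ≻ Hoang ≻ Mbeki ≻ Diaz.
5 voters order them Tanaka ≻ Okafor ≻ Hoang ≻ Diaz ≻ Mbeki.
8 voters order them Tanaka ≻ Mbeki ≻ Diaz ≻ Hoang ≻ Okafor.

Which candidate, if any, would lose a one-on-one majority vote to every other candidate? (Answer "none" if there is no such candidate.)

none

Pairwise majorities:
Hoang–Okafor: Okafor 9–8.
Hoang vs Mbeki: 9 to 8, Hoang.
Hoang–Diaz: Diaz 11–6.
Hoang vs Tanaka: 0 for Hoang, 17 for Tanaka — Tanaka by 17–0.
Okafor vs Mbeki: Okafor preferred on 3+1+5 = 9 ballots; Okafor wins 9–8.
Okafor–Diaz: Okafor 9–8.
Okafor vs Tanaka: Okafor is ranked higher on 0 ballots, Tanaka on 17. Tanaka wins 17–0.
Mbeki vs Diaz: 9 to 8, Mbeki.
Mbeki vs Tanaka: Tanaka wins 17–0.
Diaz vs Tanaka: Tanaka wins 17–0.
Each candidate has at least one pairwise win (Hoang beats Mbeki; Okafor beats Hoang; Mbeki beats Diaz; Diaz beats Hoang; Tanaka beats Hoang) — no Condorcet loser.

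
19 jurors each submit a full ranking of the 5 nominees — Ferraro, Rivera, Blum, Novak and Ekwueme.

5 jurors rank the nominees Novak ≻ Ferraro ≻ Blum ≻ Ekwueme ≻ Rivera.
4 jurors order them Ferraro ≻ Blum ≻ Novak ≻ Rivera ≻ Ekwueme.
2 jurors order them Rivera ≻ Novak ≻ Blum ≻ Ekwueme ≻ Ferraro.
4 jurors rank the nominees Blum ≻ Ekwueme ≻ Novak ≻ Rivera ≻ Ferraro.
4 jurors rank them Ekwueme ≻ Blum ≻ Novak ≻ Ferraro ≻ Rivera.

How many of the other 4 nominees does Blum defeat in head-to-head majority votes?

Blum against each rival (19 jurors):
Blum vs Ferraro: Blum preferred on 2+4+4 = 10 ballots; Blum wins 10–9.
Blum–Rivera: Blum 17–2.
Blum vs Novak: Blum preferred on 4+4+4 = 12 ballots; Blum wins 12–7.
Blum vs Ekwueme: Blum, 15–4.
Blum beats Ferraro, Rivera, Novak, Ekwueme — 4 pairwise wins.

4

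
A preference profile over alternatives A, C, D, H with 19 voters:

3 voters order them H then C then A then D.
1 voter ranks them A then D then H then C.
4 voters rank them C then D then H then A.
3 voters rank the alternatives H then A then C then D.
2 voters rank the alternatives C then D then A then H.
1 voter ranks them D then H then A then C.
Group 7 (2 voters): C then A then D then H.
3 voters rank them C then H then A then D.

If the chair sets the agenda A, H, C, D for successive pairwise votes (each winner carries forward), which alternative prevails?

Round 1: A vs H — 5–14, H advances.
Round 2: H vs C — 8–11, C advances.
Round 3: C vs D — 17–2, C advances.
C survives the agenda.

C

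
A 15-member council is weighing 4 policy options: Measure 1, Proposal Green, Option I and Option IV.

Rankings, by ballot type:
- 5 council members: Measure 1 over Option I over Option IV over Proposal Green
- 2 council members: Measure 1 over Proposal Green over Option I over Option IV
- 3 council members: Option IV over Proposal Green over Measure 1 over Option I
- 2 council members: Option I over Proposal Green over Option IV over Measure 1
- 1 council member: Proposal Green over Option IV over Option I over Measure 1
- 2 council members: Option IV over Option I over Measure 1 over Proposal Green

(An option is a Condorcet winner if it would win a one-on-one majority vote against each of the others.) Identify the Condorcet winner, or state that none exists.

none

Check each pair by majority over 15 ballots:
Measure 1–Proposal Green: Measure 1 9–6.
Measure 1 vs Option I: Measure 1, 10–5.
Measure 1–Option IV: Option IV 8–7.
Proposal Green vs Option I: Option I wins 9–6.
Proposal Green vs Option IV: Option IV wins 10–5.
Option I vs Option IV: Option I, 9–6.
Each option drops at least one matchup (Measure 1 loses to Option IV; Proposal Green loses to Measure 1; Option I loses to Measure 1; Option IV loses to Option I); the cycle Measure 1 > Option I > Option IV > Measure 1 rules out a Condorcet winner.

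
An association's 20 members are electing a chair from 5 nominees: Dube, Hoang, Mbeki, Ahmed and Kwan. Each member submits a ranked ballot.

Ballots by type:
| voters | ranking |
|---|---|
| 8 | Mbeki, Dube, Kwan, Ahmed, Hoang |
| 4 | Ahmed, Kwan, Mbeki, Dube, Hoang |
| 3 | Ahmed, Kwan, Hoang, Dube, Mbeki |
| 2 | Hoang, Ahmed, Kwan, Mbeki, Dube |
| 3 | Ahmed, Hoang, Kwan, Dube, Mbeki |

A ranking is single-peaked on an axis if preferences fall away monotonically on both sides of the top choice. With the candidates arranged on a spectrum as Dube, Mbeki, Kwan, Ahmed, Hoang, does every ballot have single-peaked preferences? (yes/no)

Axis positions: Dube=1, Mbeki=2, Kwan=3, Ahmed=4, Hoang=5.
Type 1 (peak Mbeki at position 2): ranking walks positions 2-1-3-4-5, expanding outward from the peak — single-peaked.
Type 2 (peak Ahmed at position 4): ranking walks positions 4-3-2-1-5, expanding outward from the peak — single-peaked.
Type 3: ranking walks positions 4-3-5-1-2; Dube is ranked above Mbeki even though Mbeki lies between Dube and the peak Ahmed on the axis — preferences dip and rise again. Not single-peaked.
Type 4 (peak Hoang at position 5): ranking walks positions 5-4-3-2-1, expanding outward from the peak — single-peaked.
Type 5: ranking walks positions 4-5-3-1-2; Dube is ranked above Mbeki even though Mbeki lies between Dube and the peak Ahmed on the axis — preferences dip and rise again. Not single-peaked.
Type 3 violates single-peakedness, so the profile is not single-peaked on this axis.

no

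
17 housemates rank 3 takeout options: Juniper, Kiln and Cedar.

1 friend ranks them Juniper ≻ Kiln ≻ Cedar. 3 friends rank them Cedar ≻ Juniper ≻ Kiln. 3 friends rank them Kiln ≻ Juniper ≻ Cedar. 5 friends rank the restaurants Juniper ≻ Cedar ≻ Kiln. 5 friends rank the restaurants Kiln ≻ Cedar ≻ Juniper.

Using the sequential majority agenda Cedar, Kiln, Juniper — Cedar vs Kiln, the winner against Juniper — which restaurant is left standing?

Juniper

Round 1: Cedar vs Kiln — 8–9, Kiln advances.
Round 2: Kiln vs Juniper — 8–9, Juniper advances.
Juniper survives the agenda.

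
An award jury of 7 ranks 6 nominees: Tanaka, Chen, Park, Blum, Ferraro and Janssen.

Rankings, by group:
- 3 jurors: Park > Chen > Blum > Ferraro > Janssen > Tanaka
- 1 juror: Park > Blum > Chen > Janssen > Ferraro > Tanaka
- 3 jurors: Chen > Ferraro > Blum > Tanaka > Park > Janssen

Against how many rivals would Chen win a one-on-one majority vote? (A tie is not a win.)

Chen against each rival (7 jurors):
Chen vs Tanaka: Chen wins 7–0.
Chen–Park: Park 4–3.
Chen–Blum: Chen 6–1.
Chen vs Ferraro: Chen wins 7–0.
Chen vs Janssen: 3+1+3 = 7 for Chen, 0 for Janssen — Chen by 7–0.
Chen beats Tanaka, Blum, Ferraro, Janssen; loses to Park — 4 pairwise wins.

4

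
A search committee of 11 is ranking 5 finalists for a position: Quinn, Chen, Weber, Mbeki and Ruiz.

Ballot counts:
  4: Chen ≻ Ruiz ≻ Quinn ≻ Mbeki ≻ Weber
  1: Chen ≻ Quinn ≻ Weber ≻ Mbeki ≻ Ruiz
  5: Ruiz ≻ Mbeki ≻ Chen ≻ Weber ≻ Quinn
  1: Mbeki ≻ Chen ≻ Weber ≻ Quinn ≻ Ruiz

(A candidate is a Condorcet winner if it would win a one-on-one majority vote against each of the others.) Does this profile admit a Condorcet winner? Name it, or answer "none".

Check each pair by majority over 11 ballots:
Quinn vs Chen: Chen, 11–0.
Quinn vs Weber: Weber, 6–5.
Quinn–Mbeki: Mbeki 6–5.
Quinn vs Ruiz: Ruiz, 9–2.
Chen–Weber: Chen 11–0.
Chen–Mbeki: Mbeki 6–5.
Chen vs Ruiz: Chen, 6–5.
Weber vs Mbeki: Mbeki wins 10–1.
Weber vs Ruiz: Ruiz, 9–2.
Mbeki vs Ruiz: Ruiz wins 9–2.
Every candidate loses at least once (Quinn loses to Chen; Chen loses to Mbeki; Weber loses to Chen; Mbeki loses to Ruiz; Ruiz loses to Chen). The majority relation contains the cycle Chen → Ruiz → Mbeki → Chen, so there is no Condorcet winner.

none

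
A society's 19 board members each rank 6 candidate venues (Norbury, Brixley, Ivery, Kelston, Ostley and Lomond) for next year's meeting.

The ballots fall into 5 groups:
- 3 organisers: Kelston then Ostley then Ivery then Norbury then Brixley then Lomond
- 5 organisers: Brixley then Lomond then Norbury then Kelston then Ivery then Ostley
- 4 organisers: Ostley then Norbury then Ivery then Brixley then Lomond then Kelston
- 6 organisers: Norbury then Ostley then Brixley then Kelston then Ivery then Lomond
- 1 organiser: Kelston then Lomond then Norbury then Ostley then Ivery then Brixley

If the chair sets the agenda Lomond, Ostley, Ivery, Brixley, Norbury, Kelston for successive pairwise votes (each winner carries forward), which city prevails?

Norbury

Round 1: Lomond vs Ostley — 6–13, Ostley advances.
Round 2: Ostley vs Ivery — 14–5, Ostley advances.
Round 3: Ostley vs Brixley — 14–5, Ostley advances.
Round 4: Ostley vs Norbury — 7–12, Norbury advances.
Round 5: Norbury vs Kelston — 15–4, Norbury advances.
The agenda winner is Norbury.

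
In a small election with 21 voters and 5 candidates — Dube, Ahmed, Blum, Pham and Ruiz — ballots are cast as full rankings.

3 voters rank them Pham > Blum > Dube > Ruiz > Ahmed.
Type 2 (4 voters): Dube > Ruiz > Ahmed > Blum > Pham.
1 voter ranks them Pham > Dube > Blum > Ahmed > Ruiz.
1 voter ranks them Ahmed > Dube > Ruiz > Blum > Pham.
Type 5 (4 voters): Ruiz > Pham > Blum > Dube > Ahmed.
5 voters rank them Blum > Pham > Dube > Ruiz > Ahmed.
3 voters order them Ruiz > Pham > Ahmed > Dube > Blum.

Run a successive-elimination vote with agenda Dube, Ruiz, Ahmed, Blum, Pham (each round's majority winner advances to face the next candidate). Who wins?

Pham

Round 1: Dube vs Ruiz — 14–7, Dube advances.
Round 2: Dube vs Ahmed — 17–4, Dube advances.
Round 3: Dube vs Blum — 9–12, Blum advances.
Round 4: Blum vs Pham — 10–11, Pham advances.
Pham survives the agenda.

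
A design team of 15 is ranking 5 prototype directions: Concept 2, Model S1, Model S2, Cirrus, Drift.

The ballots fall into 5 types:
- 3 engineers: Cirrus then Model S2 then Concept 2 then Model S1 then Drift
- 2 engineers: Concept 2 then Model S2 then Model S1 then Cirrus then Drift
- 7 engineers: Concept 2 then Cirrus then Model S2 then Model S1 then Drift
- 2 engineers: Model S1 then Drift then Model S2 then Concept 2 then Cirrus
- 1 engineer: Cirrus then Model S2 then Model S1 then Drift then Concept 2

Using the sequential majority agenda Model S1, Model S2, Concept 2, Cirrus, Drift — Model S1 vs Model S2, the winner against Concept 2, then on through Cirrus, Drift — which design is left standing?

Round 1: Model S1 vs Model S2 — 2–13, Model S2 advances.
Round 2: Model S2 vs Concept 2 — 6–9, Concept 2 advances.
Round 3: Concept 2 vs Cirrus — 11–4, Concept 2 advances.
Round 4: Concept 2 vs Drift — 12–3, Concept 2 advances.
Concept 2 survives the agenda.

Concept 2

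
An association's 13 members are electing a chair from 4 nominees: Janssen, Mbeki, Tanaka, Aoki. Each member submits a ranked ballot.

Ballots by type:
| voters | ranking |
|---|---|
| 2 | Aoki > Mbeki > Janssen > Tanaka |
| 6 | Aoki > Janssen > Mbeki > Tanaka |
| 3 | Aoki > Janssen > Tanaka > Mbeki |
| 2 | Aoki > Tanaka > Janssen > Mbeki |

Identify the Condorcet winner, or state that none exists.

Head-to-head results (13 voters):
Janssen vs Mbeki: Janssen wins 11–2.
Janssen vs Tanaka: Janssen wins 11–2.
Janssen vs Aoki: Aoki, 13–0.
Mbeki–Tanaka: Mbeki 8–5.
Mbeki vs Aoki: Aoki, 13–0.
Tanaka–Aoki: Aoki 13–0.
Only Aoki has no losses; Aoki is the Condorcet winner.

Aoki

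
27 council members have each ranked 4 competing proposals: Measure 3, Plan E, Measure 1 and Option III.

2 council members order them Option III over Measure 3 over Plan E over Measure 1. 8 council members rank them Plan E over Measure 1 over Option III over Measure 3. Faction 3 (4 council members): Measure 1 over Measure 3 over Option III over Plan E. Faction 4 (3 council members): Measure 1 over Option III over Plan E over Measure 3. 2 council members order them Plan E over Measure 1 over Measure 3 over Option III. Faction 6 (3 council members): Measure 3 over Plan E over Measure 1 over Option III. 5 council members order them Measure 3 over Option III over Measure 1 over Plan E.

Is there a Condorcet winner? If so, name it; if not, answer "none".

none

Check each pair by majority over 27 ballots:
Measure 3 vs Plan E: Measure 3, 14–13.
Measure 3–Measure 1: Measure 1 17–10.
Measure 3 vs Option III: Measure 3, 14–13.
Plan E vs Measure 1: Plan E, 15–12.
Plan E vs Option III: Option III wins 14–13.
Measure 1–Option III: Measure 1 20–7.
Every option loses at least once (Measure 3 loses to Measure 1; Plan E loses to Measure 3; Measure 1 loses to Plan E; Option III loses to Measure 3). The majority relation contains the cycle Measure 3 beats Plan E beats Measure 1 beats Measure 3, so there is no Condorcet winner.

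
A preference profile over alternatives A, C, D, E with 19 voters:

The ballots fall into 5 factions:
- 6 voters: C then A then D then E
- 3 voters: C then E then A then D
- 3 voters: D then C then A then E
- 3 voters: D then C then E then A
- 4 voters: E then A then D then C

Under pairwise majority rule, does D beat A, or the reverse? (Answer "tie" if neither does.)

A

Ballots ranking D above A: 3 + 3 = 6.
Ballots ranking A above D: 19 − 6 = 13.
A wins the head-to-head 13–6.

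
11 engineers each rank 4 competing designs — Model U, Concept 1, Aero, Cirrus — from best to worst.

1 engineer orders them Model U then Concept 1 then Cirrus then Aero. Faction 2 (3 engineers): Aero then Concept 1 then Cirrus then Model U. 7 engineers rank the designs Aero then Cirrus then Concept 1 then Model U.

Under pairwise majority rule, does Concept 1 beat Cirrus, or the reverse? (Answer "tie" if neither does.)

Ballots ranking Concept 1 above Cirrus: 1 + 3 = 4.
Ballots ranking Cirrus above Concept 1: 11 − 4 = 7.
Cirrus wins the head-to-head 7–4.

Cirrus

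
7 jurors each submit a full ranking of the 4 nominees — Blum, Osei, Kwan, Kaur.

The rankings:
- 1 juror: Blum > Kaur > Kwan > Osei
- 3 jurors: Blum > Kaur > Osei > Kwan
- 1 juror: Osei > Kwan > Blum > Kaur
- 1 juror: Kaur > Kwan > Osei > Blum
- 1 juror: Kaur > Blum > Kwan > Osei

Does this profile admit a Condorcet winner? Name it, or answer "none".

Head-to-head results (7 jurors):
Blum vs Osei: Blum preferred on 1+3+1 = 5 ballots; Blum wins 5–2.
Blum vs Kwan: 1+3+1 = 5 for Blum, 2 for Kwan — Blum by 5–2.
Blum vs Kaur: 5 to 2, Blum.
Osei vs Kwan: 4 to 3, Osei.
Osei vs Kaur: 1 to 6, Kaur.
Kwan vs Kaur: 1 to 6, Kaur.
Blum beats each of Osei, Kwan, Kaur — Blum is the Condorcet winner.

Blum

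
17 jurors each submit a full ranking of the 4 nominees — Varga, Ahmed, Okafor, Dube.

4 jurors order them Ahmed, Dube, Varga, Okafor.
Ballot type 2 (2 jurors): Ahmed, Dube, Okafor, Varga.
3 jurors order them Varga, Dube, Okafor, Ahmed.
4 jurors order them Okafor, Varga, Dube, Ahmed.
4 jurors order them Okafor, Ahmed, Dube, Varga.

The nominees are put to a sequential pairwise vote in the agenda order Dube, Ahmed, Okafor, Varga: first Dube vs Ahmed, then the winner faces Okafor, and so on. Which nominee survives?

Round 1: Dube vs Ahmed — 7–10, Ahmed advances.
Round 2: Ahmed vs Okafor — 6–11, Okafor advances.
Round 3: Okafor vs Varga — 10–7, Okafor advances.
Okafor survives the agenda.

Okafor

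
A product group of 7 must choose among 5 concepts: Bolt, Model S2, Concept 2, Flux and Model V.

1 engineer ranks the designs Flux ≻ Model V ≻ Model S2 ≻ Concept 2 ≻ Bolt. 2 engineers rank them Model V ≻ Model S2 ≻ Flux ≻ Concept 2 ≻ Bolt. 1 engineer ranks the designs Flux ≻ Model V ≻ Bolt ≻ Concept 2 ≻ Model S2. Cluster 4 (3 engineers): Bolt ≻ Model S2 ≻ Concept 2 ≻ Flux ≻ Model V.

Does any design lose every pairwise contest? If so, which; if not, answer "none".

Pairwise majorities:
Bolt vs Model S2: 1+3 = 4 for Bolt, 3 for Model S2 — Bolt by 4–3.
Bolt vs Concept 2: 1+3 = 4 for Bolt, 3 for Concept 2 — Bolt by 4–3.
Bolt vs Flux: Flux, 4–3.
Bolt vs Model V: Bolt preferred on 3 ballots; Model V wins 4–3.
Model S2 vs Concept 2: 6 to 1, Model S2.
Model S2 vs Flux: Model S2 wins 5–2.
Model S2 vs Model V: Model S2 is ranked higher on 3 ballots, Model V on 4. Model V wins 4–3.
Concept 2 vs Flux: Flux, 4–3.
Concept 2–Model V: Model V 4–3.
Flux vs Model V: Flux wins 5–2.
Only Concept 2 has no wins; Concept 2 is the Condorcet loser.

Concept 2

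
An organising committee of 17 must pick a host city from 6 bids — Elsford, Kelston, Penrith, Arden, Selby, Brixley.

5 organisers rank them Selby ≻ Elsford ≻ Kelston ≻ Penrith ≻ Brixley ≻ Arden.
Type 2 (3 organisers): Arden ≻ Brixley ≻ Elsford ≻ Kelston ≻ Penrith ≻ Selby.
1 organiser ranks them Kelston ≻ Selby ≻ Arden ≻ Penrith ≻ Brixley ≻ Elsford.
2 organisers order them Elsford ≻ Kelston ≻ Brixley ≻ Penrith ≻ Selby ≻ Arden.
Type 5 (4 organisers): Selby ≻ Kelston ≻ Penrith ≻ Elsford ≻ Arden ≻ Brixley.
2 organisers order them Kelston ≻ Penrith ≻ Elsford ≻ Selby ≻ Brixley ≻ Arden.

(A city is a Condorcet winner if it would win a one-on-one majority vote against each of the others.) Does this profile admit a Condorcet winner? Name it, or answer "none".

Selby

Head-to-head results (17 organisers):
Elsford vs Kelston: 10 to 7, Elsford.
Elsford vs Penrith: Elsford preferred on 5+3+2 = 10 ballots; Elsford wins 10–7.
Elsford vs Arden: Elsford preferred on 5+2+4+2 = 13 ballots; Elsford wins 13–4.
Elsford vs Selby: Selby wins 10–7.
Elsford vs Brixley: 5+2+4+2 = 13 for Elsford, 4 for Brixley — Elsford by 13–4.
Kelston vs Penrith: Kelston, 17–0.
Kelston vs Arden: Kelston wins 14–3.
Kelston vs Selby: Kelston preferred on 3+1+2+2 = 8 ballots; Selby wins 9–8.
Kelston vs Brixley: Kelston, 14–3.
Penrith vs Arden: Penrith, 13–4.
Penrith vs Selby: 3+2+2 = 7 for Penrith, 10 for Selby — Selby by 10–7.
Penrith vs Brixley: Penrith is ranked higher on 5+1+4+2 = 12 ballots, Brixley on 5. Penrith wins 12–5.
Arden vs Selby: Selby wins 14–3.
Arden vs Brixley: Arden is ranked higher on 3+1+4 = 8 ballots, Brixley on 9. Brixley wins 9–8.
Selby vs Brixley: 12 to 5, Selby.
Selby wins every pairwise contest, so Selby is the Condorcet winner.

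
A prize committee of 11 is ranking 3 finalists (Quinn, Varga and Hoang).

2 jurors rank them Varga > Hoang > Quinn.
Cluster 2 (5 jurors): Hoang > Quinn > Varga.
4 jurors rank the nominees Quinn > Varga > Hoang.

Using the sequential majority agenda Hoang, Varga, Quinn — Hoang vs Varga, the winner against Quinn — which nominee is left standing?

Quinn

Round 1: Hoang vs Varga — 5–6, Varga advances.
Round 2: Varga vs Quinn — 2–9, Quinn advances.
The agenda winner is Quinn.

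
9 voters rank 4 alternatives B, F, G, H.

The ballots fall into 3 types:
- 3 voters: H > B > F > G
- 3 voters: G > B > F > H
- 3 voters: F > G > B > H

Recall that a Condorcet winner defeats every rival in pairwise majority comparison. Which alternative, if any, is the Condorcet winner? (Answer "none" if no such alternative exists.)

Check each pair by majority over 9 ballots:
B vs F: B wins 6–3.
B vs G: G wins 6–3.
B vs H: B is ranked higher on 3+3 = 6 ballots, H on 3. B wins 6–3.
F vs G: 3+3 = 6 for F, 3 for G — F by 6–3.
F–H: F 6–3.
G vs H: G is ranked higher on 3+3 = 6 ballots, H on 3. G wins 6–3.
Every alternative loses at least once (B loses to G; F loses to B; G loses to F; H loses to B). The majority relation contains the cycle B > F > G > B, so there is no Condorcet winner.

none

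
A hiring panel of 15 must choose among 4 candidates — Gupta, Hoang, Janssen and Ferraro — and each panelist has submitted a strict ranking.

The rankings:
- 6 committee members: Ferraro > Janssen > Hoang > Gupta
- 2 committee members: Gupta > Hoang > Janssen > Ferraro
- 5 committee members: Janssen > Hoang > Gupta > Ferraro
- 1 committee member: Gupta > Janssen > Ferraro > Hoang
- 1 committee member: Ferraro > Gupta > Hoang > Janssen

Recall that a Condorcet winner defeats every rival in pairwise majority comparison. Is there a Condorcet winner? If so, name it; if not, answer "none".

Check each pair by majority over 15 ballots:
Gupta vs Hoang: Gupta preferred on 2+1+1 = 4 ballots; Hoang wins 11–4.
Gupta vs Janssen: 4 to 11, Janssen.
Gupta vs Ferraro: 8 to 7, Gupta.
Hoang vs Janssen: Hoang preferred on 2+1 = 3 ballots; Janssen wins 12–3.
Hoang vs Ferraro: Hoang preferred on 2+5 = 7 ballots; Ferraro wins 8–7.
Janssen vs Ferraro: 8 to 7, Janssen.
Janssen wins every pairwise contest, so Janssen is the Condorcet winner.

Janssen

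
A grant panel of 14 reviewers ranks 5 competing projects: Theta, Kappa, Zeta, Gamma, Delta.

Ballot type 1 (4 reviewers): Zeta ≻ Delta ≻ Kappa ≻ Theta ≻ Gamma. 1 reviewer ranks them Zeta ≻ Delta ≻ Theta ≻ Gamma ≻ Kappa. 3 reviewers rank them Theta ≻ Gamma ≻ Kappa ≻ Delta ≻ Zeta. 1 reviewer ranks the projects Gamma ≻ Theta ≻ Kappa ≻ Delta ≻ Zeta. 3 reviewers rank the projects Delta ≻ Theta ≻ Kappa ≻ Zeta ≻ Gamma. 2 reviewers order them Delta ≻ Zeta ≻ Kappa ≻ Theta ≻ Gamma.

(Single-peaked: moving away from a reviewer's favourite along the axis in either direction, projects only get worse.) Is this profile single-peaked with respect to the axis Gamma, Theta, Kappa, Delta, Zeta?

no

Axis positions: Gamma=1, Theta=2, Kappa=3, Delta=4, Zeta=5.
Ballot type 1 (peak Zeta at position 5): ranking walks positions 5-4-3-2-1, expanding outward from the peak — single-peaked.
Ballot type 2: ranking walks positions 5-4-2-1-3; Theta is ranked above Kappa even though Kappa lies between Theta and the peak Zeta on the axis — preferences dip and rise again. Not single-peaked.
Ballot type 3 (peak Theta at position 2): ranking walks positions 2-1-3-4-5, expanding outward from the peak — single-peaked.
Ballot type 4 (peak Gamma at position 1): ranking walks positions 1-2-3-4-5, expanding outward from the peak — single-peaked.
Ballot type 5: ranking walks positions 4-2-3-5-1; Theta is ranked above Kappa even though Kappa lies between Theta and the peak Delta on the axis — preferences dip and rise again. Not single-peaked.
Ballot type 6 (peak Delta at position 4): ranking walks positions 4-5-3-2-1, expanding outward from the peak — single-peaked.
Ballot type 2 violates single-peakedness, so the profile is not single-peaked on this axis.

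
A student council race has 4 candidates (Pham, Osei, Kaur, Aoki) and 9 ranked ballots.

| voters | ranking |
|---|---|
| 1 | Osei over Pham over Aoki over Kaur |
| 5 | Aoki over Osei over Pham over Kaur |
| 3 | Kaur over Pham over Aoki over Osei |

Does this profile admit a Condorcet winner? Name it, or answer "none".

Pairwise majorities:
Pham vs Osei: Pham preferred on 3 ballots; Osei wins 6–3.
Pham vs Kaur: Pham preferred on 1+5 = 6 ballots; Pham wins 6–3.
Pham vs Aoki: Pham preferred on 1+3 = 4 ballots; Aoki wins 5–4.
Osei vs Kaur: 1+5 = 6 for Osei, 3 for Kaur — Osei by 6–3.
Osei vs Aoki: 1 to 8, Aoki.
Kaur vs Aoki: Kaur preferred on 3 ballots; Aoki wins 6–3.
Aoki wins every pairwise contest, so Aoki is the Condorcet winner.

Aoki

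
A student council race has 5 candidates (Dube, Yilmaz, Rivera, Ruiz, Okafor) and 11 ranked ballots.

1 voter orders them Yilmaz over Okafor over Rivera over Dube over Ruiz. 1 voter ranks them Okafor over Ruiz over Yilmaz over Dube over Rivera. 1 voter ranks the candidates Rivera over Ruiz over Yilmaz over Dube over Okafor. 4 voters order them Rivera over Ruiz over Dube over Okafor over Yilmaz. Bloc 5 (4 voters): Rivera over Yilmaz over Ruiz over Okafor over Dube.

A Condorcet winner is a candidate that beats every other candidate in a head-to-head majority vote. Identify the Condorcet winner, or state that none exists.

Rivera

Check each pair by majority over 11 ballots:
Dube vs Yilmaz: Yilmaz wins 7–4.
Dube vs Rivera: Dube preferred on 1 ballot; Rivera wins 10–1.
Dube–Ruiz: Ruiz 10–1.
Dube vs Okafor: 1+4 = 5 for Dube, 6 for Okafor — Okafor by 6–5.
Yilmaz vs Rivera: 2 to 9, Rivera.
Yilmaz vs Ruiz: Ruiz, 6–5.
Yilmaz–Okafor: Yilmaz 6–5.
Rivera vs Ruiz: Rivera is ranked higher on 1+1+4+4 = 10 ballots, Ruiz on 1. Rivera wins 10–1.
Rivera vs Okafor: Rivera wins 9–2.
Ruiz–Okafor: Ruiz 9–2.
Rivera beats each of Dube, Yilmaz, Ruiz, Okafor — Rivera is the Condorcet winner.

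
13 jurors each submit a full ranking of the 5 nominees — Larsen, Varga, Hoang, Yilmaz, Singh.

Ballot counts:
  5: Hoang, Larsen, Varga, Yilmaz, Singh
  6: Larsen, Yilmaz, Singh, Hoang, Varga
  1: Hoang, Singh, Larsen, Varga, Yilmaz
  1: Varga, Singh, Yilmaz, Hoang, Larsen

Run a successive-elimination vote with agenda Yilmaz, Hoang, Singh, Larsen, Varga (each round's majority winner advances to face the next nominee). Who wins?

Larsen

Round 1: Yilmaz vs Hoang — 7–6, Yilmaz advances.
Round 2: Yilmaz vs Singh — 11–2, Yilmaz advances.
Round 3: Yilmaz vs Larsen — 1–12, Larsen advances.
Round 4: Larsen vs Varga — 12–1, Larsen advances.
Larsen survives the agenda.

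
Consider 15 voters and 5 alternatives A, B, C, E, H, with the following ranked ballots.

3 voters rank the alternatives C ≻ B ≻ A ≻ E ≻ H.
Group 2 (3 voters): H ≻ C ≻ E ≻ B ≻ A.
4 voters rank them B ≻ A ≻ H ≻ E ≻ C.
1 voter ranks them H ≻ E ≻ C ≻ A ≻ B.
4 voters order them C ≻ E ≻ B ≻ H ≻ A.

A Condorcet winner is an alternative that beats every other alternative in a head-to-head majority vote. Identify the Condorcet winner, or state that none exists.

none

Head-to-head results (15 voters):
A vs B: B, 14–1.
A vs C: C wins 11–4.
A–E: E 8–7.
A vs H: H wins 8–7.
B vs C: C wins 11–4.
B vs E: E, 8–7.
B–H: B 11–4.
C–E: C 10–5.
C vs H: H, 8–7.
E vs H: H, 8–7.
Each alternative drops at least one matchup (A loses to B; B loses to C; C loses to H; E loses to C; H loses to B); the cycle B beats H beats C beats B rules out a Condorcet winner.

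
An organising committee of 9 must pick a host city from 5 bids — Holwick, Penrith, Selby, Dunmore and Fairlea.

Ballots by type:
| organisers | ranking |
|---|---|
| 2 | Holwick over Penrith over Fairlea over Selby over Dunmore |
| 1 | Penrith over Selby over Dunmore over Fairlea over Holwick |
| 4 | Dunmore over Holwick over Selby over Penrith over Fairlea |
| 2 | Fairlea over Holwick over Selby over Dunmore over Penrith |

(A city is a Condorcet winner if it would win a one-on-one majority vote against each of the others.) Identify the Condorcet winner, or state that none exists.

Check each pair by majority over 9 ballots:
Holwick vs Penrith: Holwick preferred on 2+4+2 = 8 ballots; Holwick wins 8–1.
Holwick–Selby: Holwick 8–1.
Holwick vs Dunmore: Dunmore, 5–4.
Holwick vs Fairlea: 6 to 3, Holwick.
Penrith vs Selby: 3 to 6, Selby.
Penrith–Dunmore: Dunmore 6–3.
Penrith vs Fairlea: Penrith, 7–2.
Selby vs Dunmore: Selby wins 5–4.
Selby vs Fairlea: 5 to 4, Selby.
Dunmore vs Fairlea: Dunmore, 5–4.
Each city drops at least one matchup (Holwick loses to Dunmore; Penrith loses to Holwick; Selby loses to Holwick; Dunmore loses to Selby; Fairlea loses to Holwick); the cycle Holwick beats Selby beats Dunmore beats Holwick rules out a Condorcet winner.

none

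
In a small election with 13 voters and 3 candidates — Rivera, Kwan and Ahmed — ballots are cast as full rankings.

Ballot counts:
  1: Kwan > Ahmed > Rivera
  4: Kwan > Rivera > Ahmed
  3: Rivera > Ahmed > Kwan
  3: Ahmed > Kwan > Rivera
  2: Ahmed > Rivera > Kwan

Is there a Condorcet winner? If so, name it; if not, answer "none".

Head-to-head results (13 voters):
Rivera vs Kwan: 5 to 8, Kwan.
Rivera vs Ahmed: Rivera preferred on 4+3 = 7 ballots; Rivera wins 7–6.
Kwan vs Ahmed: Kwan is ranked higher on 1+4 = 5 ballots, Ahmed on 8. Ahmed wins 8–5.
No candidate is unbeaten: Rivera loses to Kwan; Kwan loses to Ahmed; Ahmed loses to Rivera. In particular Rivera > Ahmed > Kwan > Rivera is a majority cycle — no Condorcet winner exists.

none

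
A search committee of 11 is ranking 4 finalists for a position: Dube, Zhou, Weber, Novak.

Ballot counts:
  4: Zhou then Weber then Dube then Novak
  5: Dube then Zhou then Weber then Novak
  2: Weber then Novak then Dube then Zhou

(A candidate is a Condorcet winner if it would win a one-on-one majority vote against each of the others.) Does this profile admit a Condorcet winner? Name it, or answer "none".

none

Check each pair by majority over 11 ballots:
Dube vs Zhou: 5+2 = 7 for Dube, 4 for Zhou — Dube by 7–4.
Dube vs Weber: Dube preferred on 5 ballots; Weber wins 6–5.
Dube vs Novak: Dube is ranked higher on 4+5 = 9 ballots, Novak on 2. Dube wins 9–2.
Zhou vs Weber: Zhou preferred on 4+5 = 9 ballots; Zhou wins 9–2.
Zhou vs Novak: Zhou is ranked higher on 4+5 = 9 ballots, Novak on 2. Zhou wins 9–2.
Weber vs Novak: Weber preferred on 4+5+2 = 11 ballots; Weber wins 11–0.
Every candidate loses at least once (Dube loses to Weber; Zhou loses to Dube; Weber loses to Zhou; Novak loses to Dube). The majority relation contains the cycle Dube → Zhou → Weber → Dube, so there is no Condorcet winner.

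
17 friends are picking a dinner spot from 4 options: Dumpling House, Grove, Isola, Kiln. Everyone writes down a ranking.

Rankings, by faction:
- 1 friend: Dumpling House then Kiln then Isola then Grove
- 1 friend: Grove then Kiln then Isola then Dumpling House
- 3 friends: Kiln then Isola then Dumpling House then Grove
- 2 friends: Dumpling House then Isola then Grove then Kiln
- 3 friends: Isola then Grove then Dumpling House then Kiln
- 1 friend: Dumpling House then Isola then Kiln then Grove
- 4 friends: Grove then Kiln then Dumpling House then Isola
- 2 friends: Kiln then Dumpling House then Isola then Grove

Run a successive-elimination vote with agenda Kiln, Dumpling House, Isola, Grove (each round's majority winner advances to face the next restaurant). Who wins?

Round 1: Kiln vs Dumpling House — 10–7, Kiln advances.
Round 2: Kiln vs Isola — 11–6, Kiln advances.
Round 3: Kiln vs Grove — 7–10, Grove advances.
The agenda winner is Grove.

Grove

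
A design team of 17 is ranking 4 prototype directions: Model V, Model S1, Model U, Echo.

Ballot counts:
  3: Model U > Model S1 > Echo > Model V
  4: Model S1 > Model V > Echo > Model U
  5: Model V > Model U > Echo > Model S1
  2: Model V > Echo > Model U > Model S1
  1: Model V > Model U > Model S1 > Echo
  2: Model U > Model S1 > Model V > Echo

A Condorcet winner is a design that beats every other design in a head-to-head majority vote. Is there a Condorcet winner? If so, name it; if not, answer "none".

none

Head-to-head results (17 engineers):
Model V–Model S1: Model S1 9–8.
Model V vs Model U: Model V, 12–5.
Model V vs Echo: Model V wins 14–3.
Model S1 vs Model U: Model U wins 13–4.
Model S1 vs Echo: Model S1 wins 10–7.
Model U–Echo: Model U 11–6.
Each design drops at least one matchup (Model V loses to Model S1; Model S1 loses to Model U; Model U loses to Model V; Echo loses to Model V); the cycle Model V > Model U > Model S1 > Model V rules out a Condorcet winner.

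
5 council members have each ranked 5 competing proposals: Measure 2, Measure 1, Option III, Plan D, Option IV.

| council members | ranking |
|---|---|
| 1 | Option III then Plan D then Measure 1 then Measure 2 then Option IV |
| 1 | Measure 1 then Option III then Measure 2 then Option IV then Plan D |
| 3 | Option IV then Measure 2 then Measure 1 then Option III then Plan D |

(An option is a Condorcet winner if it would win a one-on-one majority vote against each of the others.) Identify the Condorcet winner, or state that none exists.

Check each pair by majority over 5 ballots:
Measure 2 vs Measure 1: 3 for Measure 2, 2 for Measure 1 — Measure 2 by 3–2.
Measure 2 vs Option III: Measure 2 is ranked higher on 3 ballots, Option III on 2. Measure 2 wins 3–2.
Measure 2 vs Plan D: Measure 2 is ranked higher on 1+3 = 4 ballots, Plan D on 1. Measure 2 wins 4–1.
Measure 2 vs Option IV: 2 to 3, Option IV.
Measure 1 vs Option III: Measure 1 is ranked higher on 1+3 = 4 ballots, Option III on 1. Measure 1 wins 4–1.
Measure 1 vs Plan D: 1+3 = 4 for Measure 1, 1 for Plan D — Measure 1 by 4–1.
Measure 1 vs Option IV: 1+1 = 2 for Measure 1, 3 for Option IV — Option IV by 3–2.
Option III vs Plan D: Option III preferred on 1+1+3 = 5 ballots; Option III wins 5–0.
Option III vs Option IV: Option III preferred on 1+1 = 2 ballots; Option IV wins 3–2.
Plan D vs Option IV: Plan D preferred on 1 ballot; Option IV wins 4–1.
Option IV beats each of Measure 2, Measure 1, Option III, Plan D — Option IV is the Condorcet winner.

Option IV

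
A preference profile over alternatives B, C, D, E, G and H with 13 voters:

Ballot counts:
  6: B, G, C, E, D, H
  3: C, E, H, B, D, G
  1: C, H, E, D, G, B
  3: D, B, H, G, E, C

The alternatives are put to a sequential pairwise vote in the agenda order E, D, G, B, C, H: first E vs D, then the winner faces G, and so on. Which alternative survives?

Round 1: E vs D — 10–3, E advances.
Round 2: E vs G — 4–9, G advances.
Round 3: G vs B — 1–12, B advances.
Round 4: B vs C — 9–4, B advances.
Round 5: B vs H — 9–4, B advances.
The agenda winner is B.

B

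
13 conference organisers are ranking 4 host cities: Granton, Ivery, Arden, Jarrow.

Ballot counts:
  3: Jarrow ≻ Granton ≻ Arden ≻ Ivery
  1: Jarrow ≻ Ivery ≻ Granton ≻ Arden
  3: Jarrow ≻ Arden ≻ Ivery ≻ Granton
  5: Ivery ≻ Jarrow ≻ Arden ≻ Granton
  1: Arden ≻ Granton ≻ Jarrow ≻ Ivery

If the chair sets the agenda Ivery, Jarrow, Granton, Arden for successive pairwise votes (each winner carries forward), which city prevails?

Round 1: Ivery vs Jarrow — 5–8, Jarrow advances.
Round 2: Jarrow vs Granton — 12–1, Jarrow advances.
Round 3: Jarrow vs Arden — 12–1, Jarrow advances.
The agenda winner is Jarrow.

Jarrow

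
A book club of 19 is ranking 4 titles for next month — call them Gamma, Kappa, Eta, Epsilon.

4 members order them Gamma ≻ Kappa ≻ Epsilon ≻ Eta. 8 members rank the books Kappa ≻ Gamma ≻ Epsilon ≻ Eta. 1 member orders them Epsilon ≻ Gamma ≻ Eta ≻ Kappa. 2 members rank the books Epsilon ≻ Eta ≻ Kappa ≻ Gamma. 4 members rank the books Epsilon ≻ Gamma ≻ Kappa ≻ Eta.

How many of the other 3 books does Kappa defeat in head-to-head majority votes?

Kappa against each rival (19 members):
Kappa vs Gamma: 10 to 9, Kappa.
Kappa vs Eta: Kappa, 16–3.
Kappa vs Epsilon: Kappa, 12–7.
Kappa beats Gamma, Eta, Epsilon — 3 pairwise wins.

3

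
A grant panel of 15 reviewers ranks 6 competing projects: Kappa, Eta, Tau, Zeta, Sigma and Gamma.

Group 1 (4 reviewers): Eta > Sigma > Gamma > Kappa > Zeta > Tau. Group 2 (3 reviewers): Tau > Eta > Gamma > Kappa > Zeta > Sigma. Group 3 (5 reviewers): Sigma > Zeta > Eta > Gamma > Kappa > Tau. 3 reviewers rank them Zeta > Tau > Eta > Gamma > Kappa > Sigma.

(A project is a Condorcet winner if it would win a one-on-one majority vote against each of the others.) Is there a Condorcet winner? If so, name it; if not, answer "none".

Pairwise majorities:
Kappa vs Eta: Eta wins 15–0.
Kappa–Tau: Kappa 9–6.
Kappa–Zeta: Zeta 8–7.
Kappa vs Sigma: Sigma wins 9–6.
Kappa vs Gamma: Gamma, 15–0.
Eta vs Tau: Eta, 9–6.
Eta vs Zeta: Zeta wins 8–7.
Eta vs Sigma: Eta, 10–5.
Eta vs Gamma: Eta, 15–0.
Tau vs Zeta: Zeta, 12–3.
Tau vs Sigma: Sigma wins 9–6.
Tau vs Gamma: Gamma wins 9–6.
Zeta vs Sigma: Sigma, 9–6.
Zeta–Gamma: Zeta 8–7.
Sigma vs Gamma: Sigma wins 9–6.
Each project drops at least one matchup (Kappa loses to Eta; Eta loses to Zeta; Tau loses to Kappa; Zeta loses to Sigma; Sigma loses to Eta; Gamma loses to Eta); the cycle Eta beats Sigma beats Zeta beats Eta rules out a Condorcet winner.

none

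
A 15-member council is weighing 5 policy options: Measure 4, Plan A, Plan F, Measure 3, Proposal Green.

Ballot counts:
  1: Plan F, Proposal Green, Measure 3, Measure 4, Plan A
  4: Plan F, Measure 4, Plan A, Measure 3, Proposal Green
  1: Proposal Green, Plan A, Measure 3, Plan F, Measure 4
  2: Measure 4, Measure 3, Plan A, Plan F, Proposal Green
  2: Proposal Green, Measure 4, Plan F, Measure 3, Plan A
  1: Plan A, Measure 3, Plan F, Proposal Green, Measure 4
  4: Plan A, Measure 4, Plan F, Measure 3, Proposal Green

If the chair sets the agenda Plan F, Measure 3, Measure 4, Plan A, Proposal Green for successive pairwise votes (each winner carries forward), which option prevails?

Measure 4

Round 1: Plan F vs Measure 3 — 11–4, Plan F advances.
Round 2: Plan F vs Measure 4 — 7–8, Measure 4 advances.
Round 3: Measure 4 vs Plan A — 9–6, Measure 4 advances.
Round 4: Measure 4 vs Proposal Green — 10–5, Measure 4 advances.
Measure 4 survives the agenda.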